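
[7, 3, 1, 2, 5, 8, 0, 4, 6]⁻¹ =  [6, 2, 3, 1, 7, 4, 8, 0, 5]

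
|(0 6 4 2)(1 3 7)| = 12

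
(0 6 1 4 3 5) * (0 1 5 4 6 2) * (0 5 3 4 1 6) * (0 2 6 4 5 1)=(0 6 3)(1 2)(4 5)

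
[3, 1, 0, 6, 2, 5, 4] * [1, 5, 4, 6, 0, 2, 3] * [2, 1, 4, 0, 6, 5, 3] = [3, 5, 1, 0, 6, 4, 2]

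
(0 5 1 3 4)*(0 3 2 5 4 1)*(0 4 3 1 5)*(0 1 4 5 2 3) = (1 3 2)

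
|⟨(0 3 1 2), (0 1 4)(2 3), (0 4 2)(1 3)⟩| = 120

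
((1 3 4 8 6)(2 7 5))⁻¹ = (1 6 8 4 3)(2 5 7)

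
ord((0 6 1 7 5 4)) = 6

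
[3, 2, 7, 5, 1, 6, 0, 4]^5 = [3, 2, 7, 5, 1, 6, 0, 4]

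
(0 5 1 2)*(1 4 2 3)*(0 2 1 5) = (1 3 5 4)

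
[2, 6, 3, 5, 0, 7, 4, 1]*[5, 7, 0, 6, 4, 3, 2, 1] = [0, 2, 6, 3, 5, 1, 4, 7]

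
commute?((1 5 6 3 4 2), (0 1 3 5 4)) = no:(1 5 6 3 4 2)*(0 1 3 5 4) = (0 1 4 2 3)(5 6), (0 1 3 5 4)*(1 5 6 3 4 2) = (0 5 2 1 4)(3 6)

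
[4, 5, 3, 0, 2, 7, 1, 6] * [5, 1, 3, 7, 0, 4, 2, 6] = [0, 4, 7, 5, 3, 6, 1, 2]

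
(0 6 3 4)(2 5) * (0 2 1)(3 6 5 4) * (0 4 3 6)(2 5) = (0 2 3 6)(1 4 5)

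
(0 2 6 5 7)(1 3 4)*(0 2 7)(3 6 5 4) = (0 7 2 5)(1 6 4)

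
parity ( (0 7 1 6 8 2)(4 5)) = even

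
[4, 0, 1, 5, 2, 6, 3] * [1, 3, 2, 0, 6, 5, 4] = [6, 1, 3, 5, 2, 4, 0]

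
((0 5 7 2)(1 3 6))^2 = (0 7)(1 6 3)(2 5)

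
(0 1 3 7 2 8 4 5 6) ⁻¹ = (0 6 5 4 8 2 7 3 1) 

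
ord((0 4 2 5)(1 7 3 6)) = 4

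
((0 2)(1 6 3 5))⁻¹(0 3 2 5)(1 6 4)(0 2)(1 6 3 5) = (0 1 2 5)(3 4 6)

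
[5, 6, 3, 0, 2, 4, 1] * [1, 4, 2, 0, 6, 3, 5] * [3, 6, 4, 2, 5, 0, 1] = [2, 0, 3, 6, 4, 1, 5]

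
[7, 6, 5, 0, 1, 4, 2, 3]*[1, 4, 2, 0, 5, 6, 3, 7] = [7, 3, 6, 1, 4, 5, 2, 0]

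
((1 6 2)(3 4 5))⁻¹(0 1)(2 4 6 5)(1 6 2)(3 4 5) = (0 6)(1 5 2 3)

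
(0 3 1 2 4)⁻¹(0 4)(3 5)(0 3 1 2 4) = (0 3)(1 5)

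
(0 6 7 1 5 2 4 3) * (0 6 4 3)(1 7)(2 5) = (0 4)(1 2 3 6)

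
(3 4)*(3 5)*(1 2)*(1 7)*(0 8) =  (0 8)(1 2 7)(3 4 5)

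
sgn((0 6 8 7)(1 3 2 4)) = 1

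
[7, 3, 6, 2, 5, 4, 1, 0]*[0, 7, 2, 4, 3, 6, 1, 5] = [5, 4, 1, 2, 6, 3, 7, 0]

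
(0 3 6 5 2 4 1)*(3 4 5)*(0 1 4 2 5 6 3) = (0 2 6)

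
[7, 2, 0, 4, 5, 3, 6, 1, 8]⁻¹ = [2, 7, 1, 5, 3, 4, 6, 0, 8]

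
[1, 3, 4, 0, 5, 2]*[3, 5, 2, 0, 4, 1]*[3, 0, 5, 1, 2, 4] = [4, 3, 2, 1, 0, 5]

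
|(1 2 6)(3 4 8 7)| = 12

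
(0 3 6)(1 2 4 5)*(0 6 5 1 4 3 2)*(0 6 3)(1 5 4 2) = (0 1 6 3 4 5 2)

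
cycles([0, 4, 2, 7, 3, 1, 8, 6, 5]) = (1 4 3 7 6 8 5)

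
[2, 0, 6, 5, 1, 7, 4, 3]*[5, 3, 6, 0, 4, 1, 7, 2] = [6, 5, 7, 1, 3, 2, 4, 0]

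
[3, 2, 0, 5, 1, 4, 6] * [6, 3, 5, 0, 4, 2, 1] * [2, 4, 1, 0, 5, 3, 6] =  [2, 3, 6, 1, 0, 5, 4]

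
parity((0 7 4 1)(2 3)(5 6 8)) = even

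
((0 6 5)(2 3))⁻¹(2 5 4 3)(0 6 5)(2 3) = (0 4 2 3)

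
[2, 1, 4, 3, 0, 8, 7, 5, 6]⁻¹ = [4, 1, 0, 3, 2, 7, 8, 6, 5]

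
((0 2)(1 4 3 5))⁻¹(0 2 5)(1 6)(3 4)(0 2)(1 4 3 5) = (0 1 2)(3 5)(4 6)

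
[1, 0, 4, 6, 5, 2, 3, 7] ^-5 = [1, 0, 4, 6, 5, 2, 3, 7] 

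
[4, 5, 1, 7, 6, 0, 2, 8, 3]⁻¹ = [5, 2, 6, 8, 0, 1, 4, 3, 7]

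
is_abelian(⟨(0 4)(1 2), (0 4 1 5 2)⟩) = no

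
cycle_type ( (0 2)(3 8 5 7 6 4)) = 2.6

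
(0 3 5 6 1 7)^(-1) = (0 7 1 6 5 3)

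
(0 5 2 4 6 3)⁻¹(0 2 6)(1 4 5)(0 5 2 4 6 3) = (1 6 2)(3 5 4)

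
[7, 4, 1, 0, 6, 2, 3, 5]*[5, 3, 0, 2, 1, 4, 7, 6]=[6, 1, 3, 5, 7, 0, 2, 4]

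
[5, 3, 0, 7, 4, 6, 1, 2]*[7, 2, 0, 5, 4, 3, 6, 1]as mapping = [0→3, 1→5, 2→7, 3→1, 4→4, 5→6, 6→2, 7→0]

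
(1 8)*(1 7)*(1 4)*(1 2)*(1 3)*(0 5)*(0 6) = (0 5 6)(1 8 7 4 2 3)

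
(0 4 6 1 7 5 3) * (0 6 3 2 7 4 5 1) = (0 5 2 7 1 4 3 6)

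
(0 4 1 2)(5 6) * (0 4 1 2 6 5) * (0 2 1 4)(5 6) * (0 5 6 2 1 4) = (1 6)(2 5)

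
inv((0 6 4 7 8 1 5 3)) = (0 3 5 1 8 7 4 6)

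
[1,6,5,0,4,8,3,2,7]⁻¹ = [3,0,7,6,4,2,1,8,5]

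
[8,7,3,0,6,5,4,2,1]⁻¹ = [3,8,7,2,6,5,4,1,0]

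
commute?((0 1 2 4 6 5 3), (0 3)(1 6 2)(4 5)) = no:(0 1 2 4 6 5 3)*(0 3)(1 6 2)(4 5) = (0 6 4 2 5), (0 3)(1 6 2)(4 5)*(0 1 2 4 6 5 3) = (1 5 6 4 3)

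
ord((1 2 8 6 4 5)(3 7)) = 6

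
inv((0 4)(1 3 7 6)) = (0 4)(1 6 7 3)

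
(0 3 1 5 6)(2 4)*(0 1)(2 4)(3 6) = (0 6 1 5 3)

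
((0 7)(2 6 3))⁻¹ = (0 7)(2 3 6)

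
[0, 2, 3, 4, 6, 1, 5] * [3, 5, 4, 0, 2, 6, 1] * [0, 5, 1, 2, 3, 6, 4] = [2, 3, 0, 1, 5, 6, 4]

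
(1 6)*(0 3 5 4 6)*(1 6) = (0 3 5 4 1)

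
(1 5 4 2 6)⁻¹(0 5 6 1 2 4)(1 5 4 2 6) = (0 4 1 5 6 2)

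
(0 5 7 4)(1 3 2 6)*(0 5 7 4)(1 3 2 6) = (0 7)(1 2)(3 6)(4 5)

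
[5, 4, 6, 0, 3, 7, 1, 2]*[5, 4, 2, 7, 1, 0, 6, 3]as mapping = [0→0, 1→1, 2→6, 3→5, 4→7, 5→3, 6→4, 7→2]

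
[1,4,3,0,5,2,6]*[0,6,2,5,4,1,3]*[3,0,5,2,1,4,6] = [6,1,4,3,0,5,2]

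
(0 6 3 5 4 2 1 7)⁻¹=(0 7 1 2 4 5 3 6)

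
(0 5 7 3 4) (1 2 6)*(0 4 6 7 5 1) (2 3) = (0 1 3 6) (2 7) 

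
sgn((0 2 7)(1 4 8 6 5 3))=-1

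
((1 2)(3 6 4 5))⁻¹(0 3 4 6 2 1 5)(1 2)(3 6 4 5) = (0 6 5 4 1 2 3)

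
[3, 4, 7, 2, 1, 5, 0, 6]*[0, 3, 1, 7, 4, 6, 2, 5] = [7, 4, 5, 1, 3, 6, 0, 2]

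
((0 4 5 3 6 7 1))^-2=(0 7 3 4 1 6 5)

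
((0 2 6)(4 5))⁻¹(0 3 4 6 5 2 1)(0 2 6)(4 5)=(0 4 6 1 2 3 5)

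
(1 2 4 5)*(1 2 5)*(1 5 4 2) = (1 4 5)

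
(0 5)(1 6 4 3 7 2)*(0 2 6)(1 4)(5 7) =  (0 7 6 1)(2 4 3 5)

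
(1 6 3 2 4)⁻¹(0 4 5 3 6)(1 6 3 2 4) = (0 1 5 2 3)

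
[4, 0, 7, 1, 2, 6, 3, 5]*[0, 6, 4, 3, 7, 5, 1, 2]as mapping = [0→7, 1→0, 2→2, 3→6, 4→4, 5→1, 6→3, 7→5]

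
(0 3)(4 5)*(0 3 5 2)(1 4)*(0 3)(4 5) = (0 4 2 3)(1 5)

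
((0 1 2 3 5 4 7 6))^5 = (0 4 2 6 5 1 7 3)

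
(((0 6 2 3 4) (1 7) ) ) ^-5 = (1 7) 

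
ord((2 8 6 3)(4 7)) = 4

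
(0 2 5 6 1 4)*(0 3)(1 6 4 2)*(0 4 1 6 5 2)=(0 6 5 1)(3 4)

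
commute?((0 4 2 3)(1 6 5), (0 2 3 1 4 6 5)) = no:(0 4 2 3)(1 6 5)*(0 2 3 1 4 6 5) = (0 6)(1 5 4 3 2), (0 2 3 1 4 6 5)*(0 4 2 3)(1 6 5) = (0 3 6 1 2)(4 5)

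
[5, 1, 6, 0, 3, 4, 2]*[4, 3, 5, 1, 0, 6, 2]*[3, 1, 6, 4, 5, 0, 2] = [2, 4, 6, 5, 1, 3, 0]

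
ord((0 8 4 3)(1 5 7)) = 12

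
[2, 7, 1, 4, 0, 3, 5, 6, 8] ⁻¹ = [4, 2, 0, 5, 3, 6, 7, 1, 8] 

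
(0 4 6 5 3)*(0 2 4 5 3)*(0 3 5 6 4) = (0 6 5 3 2)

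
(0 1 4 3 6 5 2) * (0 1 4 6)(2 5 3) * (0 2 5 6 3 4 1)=(0 1 3 2)(4 5 6)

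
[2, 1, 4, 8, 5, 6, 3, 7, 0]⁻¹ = [8, 1, 0, 6, 2, 4, 5, 7, 3]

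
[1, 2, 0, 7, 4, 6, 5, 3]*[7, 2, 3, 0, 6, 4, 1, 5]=[2, 3, 7, 5, 6, 1, 4, 0] 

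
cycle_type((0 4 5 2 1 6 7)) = 7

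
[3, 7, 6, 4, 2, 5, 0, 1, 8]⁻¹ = [6, 7, 4, 0, 3, 5, 2, 1, 8]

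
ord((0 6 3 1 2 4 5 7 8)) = 9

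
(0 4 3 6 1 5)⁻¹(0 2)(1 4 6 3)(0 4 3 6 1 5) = (1 6 5 3)(2 4)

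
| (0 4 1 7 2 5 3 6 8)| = 9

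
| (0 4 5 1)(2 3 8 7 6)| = 20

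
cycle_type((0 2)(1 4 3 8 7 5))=2.6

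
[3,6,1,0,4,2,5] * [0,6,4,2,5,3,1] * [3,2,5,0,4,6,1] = [5,2,1,3,6,4,0]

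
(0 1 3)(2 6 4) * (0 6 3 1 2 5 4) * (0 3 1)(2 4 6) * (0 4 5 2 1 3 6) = (0 5)(1 4 2 3)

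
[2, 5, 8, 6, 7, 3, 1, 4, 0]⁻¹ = [8, 6, 0, 5, 7, 1, 3, 4, 2]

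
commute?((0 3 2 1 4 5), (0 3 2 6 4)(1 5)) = no:(0 3 2 1 4 5) * (0 3 2 6 4)(1 5) = (0 2 5 3 6 4 1), (0 3 2 6 4)(1 5) * (0 3 2 1 4 5) = (0 2 6 5 4 3 1)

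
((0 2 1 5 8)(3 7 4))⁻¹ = (0 8 5 1 2)(3 4 7)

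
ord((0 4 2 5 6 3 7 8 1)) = 9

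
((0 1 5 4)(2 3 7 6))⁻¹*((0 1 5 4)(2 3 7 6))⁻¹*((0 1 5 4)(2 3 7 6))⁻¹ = (0 1 5 4)(2 3 7 6)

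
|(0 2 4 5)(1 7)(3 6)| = 4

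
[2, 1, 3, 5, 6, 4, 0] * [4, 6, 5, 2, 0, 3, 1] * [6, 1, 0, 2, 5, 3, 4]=[3, 4, 0, 2, 1, 6, 5]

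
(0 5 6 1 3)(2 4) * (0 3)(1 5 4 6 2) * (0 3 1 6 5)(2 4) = (0 2 5 4 6)(1 3)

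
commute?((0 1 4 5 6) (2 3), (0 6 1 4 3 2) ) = no:(0 1 4 5 6) (2 3)*(0 6 1 4 3 2) = (0 4 5 1 3), (0 6 1 4 3 2)*(0 1 4 5 6) (2 3) = (1 5 6 4 2) 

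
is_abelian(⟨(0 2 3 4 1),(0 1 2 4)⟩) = no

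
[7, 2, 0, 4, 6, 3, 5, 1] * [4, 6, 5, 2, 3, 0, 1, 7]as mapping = [0→7, 1→5, 2→4, 3→3, 4→1, 5→2, 6→0, 7→6]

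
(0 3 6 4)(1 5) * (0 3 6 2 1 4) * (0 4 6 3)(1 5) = (0 3 2 5 6 4)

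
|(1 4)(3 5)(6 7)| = 2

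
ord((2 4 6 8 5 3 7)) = 7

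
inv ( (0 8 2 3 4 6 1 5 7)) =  (0 7 5 1 6 4 3 2 8)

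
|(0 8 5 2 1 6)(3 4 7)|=6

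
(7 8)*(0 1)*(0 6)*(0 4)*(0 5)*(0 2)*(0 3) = (0 1 6 4 5 2 3)(7 8)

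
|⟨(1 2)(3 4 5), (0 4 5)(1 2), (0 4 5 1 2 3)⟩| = 720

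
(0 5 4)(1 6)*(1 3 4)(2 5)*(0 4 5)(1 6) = (0 2)(3 5 6)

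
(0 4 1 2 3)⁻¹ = (0 3 2 1 4)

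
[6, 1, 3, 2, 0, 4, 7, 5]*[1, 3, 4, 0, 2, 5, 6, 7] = [6, 3, 0, 4, 1, 2, 7, 5]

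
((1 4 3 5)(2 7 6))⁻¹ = (1 5 3 4)(2 6 7)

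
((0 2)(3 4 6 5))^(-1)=(0 2)(3 5 6 4)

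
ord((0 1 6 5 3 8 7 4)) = 8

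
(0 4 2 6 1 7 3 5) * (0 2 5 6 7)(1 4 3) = (0 3 6 4 5 2 7 1)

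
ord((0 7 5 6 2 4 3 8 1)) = 9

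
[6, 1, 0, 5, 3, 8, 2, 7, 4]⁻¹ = [2, 1, 6, 4, 8, 3, 0, 7, 5]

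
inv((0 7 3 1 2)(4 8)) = (0 2 1 3 7)(4 8)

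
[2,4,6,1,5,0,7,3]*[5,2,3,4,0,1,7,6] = [3,0,7,2,1,5,6,4]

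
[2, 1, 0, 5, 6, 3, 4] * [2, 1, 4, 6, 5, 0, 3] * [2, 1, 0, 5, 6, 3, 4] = [6, 1, 0, 2, 5, 4, 3]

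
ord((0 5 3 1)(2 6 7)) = 12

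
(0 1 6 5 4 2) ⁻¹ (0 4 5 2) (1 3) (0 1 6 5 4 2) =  (0 1 2 4) (3 6) 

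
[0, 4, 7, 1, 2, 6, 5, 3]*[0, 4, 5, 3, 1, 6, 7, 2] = [0, 1, 2, 4, 5, 7, 6, 3]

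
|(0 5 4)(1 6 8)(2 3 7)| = 3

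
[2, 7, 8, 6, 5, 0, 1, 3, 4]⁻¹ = [5, 6, 0, 7, 8, 4, 3, 1, 2]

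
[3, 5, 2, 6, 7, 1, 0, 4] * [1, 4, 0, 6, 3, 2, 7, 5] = [6, 2, 0, 7, 5, 4, 1, 3] 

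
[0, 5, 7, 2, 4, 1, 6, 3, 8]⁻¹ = [0, 5, 3, 7, 4, 1, 6, 2, 8]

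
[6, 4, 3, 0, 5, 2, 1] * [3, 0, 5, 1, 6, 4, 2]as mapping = [0→2, 1→6, 2→1, 3→3, 4→4, 5→5, 6→0]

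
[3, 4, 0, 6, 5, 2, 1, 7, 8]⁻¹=[2, 6, 5, 0, 1, 4, 3, 7, 8]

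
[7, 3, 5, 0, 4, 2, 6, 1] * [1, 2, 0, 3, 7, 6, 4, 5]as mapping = [0→5, 1→3, 2→6, 3→1, 4→7, 5→0, 6→4, 7→2]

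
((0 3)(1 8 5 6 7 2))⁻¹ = (0 3)(1 2 7 6 5 8)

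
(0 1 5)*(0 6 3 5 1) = (3 5 6)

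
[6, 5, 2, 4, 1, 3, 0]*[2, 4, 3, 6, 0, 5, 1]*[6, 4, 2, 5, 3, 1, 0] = [4, 1, 5, 6, 3, 0, 2]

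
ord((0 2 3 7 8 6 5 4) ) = 8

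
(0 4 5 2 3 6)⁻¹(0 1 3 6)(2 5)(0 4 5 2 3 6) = (0 4 1 6)(2 3)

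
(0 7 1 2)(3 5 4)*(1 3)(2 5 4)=(0 7 3 4 1 5 2)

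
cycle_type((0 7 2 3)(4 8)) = 2.4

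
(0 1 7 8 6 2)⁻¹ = (0 2 6 8 7 1)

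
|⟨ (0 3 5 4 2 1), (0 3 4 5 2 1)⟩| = 720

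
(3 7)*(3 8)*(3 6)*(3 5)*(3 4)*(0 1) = (0 1)(3 7 8 6 5 4)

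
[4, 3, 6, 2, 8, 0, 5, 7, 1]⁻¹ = [5, 8, 3, 1, 0, 6, 2, 7, 4]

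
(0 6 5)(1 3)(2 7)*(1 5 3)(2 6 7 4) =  (0 7 6 3 5)(2 4)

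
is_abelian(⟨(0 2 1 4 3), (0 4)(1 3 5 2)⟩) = no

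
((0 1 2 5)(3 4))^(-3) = (0 1 2 5)(3 4)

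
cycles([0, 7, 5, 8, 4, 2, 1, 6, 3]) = (1 7 6)(2 5)(3 8)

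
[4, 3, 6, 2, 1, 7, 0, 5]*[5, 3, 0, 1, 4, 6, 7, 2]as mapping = [0→4, 1→1, 2→7, 3→0, 4→3, 5→2, 6→5, 7→6]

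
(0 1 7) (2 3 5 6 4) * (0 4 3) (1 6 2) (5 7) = (0 6 3 7 4 1 5 2) 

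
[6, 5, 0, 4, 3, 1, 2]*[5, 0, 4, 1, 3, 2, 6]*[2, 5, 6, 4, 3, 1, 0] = [0, 6, 1, 4, 5, 2, 3]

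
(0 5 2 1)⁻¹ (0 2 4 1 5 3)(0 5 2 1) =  (0 2 3 5 1 4)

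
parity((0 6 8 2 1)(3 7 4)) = even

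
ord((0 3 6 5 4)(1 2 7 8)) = 20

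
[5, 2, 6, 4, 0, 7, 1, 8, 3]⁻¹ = [4, 6, 1, 8, 3, 0, 2, 5, 7]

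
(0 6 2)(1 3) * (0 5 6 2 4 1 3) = (0 2 5 6 4 1)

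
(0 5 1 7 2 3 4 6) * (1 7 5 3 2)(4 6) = (0 3 6)(1 5 7)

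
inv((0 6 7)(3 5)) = (0 7 6)(3 5)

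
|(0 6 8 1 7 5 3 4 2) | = 9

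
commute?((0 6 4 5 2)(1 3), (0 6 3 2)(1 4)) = no:(0 6 4 5 2)(1 3)*(0 6 3 2)(1 4) = (0 3 4 5)(1 2 6), (0 6 3 2)(1 4)*(0 6 4 5 2)(1 3) = (0 4 3)(1 5 2 6)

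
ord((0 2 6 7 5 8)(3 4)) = 6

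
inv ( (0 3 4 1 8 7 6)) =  (0 6 7 8 1 4 3)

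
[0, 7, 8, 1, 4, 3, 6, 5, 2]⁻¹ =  [0, 3, 8, 5, 4, 7, 6, 1, 2]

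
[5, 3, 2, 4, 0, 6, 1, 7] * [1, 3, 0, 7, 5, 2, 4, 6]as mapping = [0→2, 1→7, 2→0, 3→5, 4→1, 5→4, 6→3, 7→6]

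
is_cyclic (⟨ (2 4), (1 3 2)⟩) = no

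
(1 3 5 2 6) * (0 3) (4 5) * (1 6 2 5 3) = (0 1) (3 4) 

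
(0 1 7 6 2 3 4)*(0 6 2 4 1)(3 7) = (1 3)(2 7)(4 6)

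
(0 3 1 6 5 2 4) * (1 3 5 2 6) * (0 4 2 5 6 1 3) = (0 6 5 1 3)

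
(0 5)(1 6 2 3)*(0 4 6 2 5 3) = (0 3 1 2)(4 6 5)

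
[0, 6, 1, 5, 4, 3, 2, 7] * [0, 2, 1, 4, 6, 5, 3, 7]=[0, 3, 2, 5, 6, 4, 1, 7]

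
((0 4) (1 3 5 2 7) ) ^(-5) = (0 4) 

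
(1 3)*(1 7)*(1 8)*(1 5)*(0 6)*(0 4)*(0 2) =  (0 6 4 2)(1 3 7 8 5)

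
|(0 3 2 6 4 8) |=6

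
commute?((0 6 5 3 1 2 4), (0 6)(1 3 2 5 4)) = no:(0 6 5 3 1 2 4)*(0 6)(1 3 2 5 4) = (1 5 2)(4 6), (0 6)(1 3 2 5 4)*(0 6 5 3 1 2 4) = (0 5)(2 3 4)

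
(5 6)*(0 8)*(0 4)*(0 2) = (0 8 4 2)(5 6)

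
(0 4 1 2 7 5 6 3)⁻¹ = (0 3 6 5 7 2 1 4)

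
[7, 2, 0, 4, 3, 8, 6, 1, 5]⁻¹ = [2, 7, 1, 4, 3, 8, 6, 0, 5]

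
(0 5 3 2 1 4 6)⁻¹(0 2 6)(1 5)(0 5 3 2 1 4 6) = (0 5 1)(3 4)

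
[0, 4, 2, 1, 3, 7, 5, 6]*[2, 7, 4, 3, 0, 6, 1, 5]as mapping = [0→2, 1→0, 2→4, 3→7, 4→3, 5→5, 6→6, 7→1]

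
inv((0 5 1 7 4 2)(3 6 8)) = (0 2 4 7 1 5)(3 8 6)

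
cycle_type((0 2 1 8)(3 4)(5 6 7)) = 2.3.4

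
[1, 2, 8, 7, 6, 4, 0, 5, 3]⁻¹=[6, 0, 1, 8, 5, 7, 4, 3, 2]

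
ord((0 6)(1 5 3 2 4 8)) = 6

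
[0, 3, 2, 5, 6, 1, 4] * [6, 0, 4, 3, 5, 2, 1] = [6, 3, 4, 2, 1, 0, 5]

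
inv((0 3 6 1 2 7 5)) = (0 5 7 2 1 6 3)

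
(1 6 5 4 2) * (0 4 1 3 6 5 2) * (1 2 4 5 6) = (0 5 2 3 1 6 4)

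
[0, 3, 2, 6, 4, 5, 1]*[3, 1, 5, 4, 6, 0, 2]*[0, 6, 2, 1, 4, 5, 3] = [1, 4, 5, 2, 3, 0, 6]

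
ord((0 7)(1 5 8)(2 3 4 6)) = 12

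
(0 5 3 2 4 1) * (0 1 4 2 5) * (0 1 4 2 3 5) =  (0 1 4 2 3)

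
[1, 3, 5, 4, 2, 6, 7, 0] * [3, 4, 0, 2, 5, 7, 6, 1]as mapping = [0→4, 1→2, 2→7, 3→5, 4→0, 5→6, 6→1, 7→3]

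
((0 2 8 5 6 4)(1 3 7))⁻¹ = (0 4 6 5 8 2)(1 7 3)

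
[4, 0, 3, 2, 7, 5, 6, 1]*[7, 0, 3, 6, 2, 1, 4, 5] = [2, 7, 6, 3, 5, 1, 4, 0]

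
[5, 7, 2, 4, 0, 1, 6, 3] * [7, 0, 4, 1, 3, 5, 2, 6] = [5, 6, 4, 3, 7, 0, 2, 1]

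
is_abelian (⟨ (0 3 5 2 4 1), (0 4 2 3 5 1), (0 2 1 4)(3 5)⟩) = no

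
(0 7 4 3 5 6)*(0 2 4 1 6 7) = (1 6 2 4 3 5 7)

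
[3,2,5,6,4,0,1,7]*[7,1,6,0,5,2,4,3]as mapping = [0→0,1→6,2→2,3→4,4→5,5→7,6→1,7→3]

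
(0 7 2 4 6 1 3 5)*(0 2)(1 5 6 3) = (0 7)(2 4 3 6 5)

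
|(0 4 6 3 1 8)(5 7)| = 6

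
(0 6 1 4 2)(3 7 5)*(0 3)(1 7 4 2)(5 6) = (0 5)(1 2 3 4)(6 7)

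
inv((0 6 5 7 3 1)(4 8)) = (0 1 3 7 5 6)(4 8)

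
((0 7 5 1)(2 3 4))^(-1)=(0 1 5 7)(2 4 3)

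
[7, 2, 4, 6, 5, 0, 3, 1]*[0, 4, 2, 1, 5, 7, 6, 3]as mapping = [0→3, 1→2, 2→5, 3→6, 4→7, 5→0, 6→1, 7→4]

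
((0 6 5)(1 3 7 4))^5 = (0 5 6)(1 3 7 4)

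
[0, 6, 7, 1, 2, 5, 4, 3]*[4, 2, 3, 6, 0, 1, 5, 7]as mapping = [0→4, 1→5, 2→7, 3→2, 4→3, 5→1, 6→0, 7→6]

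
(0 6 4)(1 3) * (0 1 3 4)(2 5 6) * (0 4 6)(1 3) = (0 2 5)(1 6 4 3)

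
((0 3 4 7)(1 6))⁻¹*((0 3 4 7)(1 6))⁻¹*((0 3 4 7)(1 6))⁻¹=(0 3 4 7)(1 6)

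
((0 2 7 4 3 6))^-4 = (0 7 3)(2 4 6)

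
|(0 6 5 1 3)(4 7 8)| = 15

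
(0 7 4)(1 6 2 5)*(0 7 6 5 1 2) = (0 6)(1 5 2)(4 7)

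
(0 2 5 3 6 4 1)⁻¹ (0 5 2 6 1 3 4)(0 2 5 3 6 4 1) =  (0 6 1 2 3 5 4)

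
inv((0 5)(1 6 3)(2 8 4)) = (0 5)(1 3 6)(2 4 8)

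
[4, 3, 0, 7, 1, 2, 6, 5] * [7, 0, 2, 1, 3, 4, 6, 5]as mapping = [0→3, 1→1, 2→7, 3→5, 4→0, 5→2, 6→6, 7→4]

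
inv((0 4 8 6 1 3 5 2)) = (0 2 5 3 1 6 8 4)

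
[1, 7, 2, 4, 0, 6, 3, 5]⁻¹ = [4, 0, 2, 6, 3, 7, 5, 1]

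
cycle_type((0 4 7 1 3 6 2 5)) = 8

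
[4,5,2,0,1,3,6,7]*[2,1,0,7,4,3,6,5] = [4,3,0,2,1,7,6,5]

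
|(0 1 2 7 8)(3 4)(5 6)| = 10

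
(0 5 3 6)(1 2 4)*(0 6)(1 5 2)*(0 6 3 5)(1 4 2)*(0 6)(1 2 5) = (0 2 5 1 4 6 3)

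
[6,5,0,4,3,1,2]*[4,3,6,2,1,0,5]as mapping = [0→5,1→0,2→4,3→1,4→2,5→3,6→6]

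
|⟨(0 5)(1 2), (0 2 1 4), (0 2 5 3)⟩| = 720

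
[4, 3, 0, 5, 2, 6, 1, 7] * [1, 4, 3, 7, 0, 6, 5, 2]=[0, 7, 1, 6, 3, 5, 4, 2]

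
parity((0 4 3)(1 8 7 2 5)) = even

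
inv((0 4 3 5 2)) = (0 2 5 3 4)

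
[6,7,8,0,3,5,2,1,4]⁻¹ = [3,7,6,4,8,5,0,1,2]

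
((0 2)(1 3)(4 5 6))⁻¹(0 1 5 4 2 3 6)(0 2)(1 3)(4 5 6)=(0 1 4 2 3 6 5)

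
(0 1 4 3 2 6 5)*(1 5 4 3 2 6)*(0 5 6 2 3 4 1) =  (0 6 1 4 3 2)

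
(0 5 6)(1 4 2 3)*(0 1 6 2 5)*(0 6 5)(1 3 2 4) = (0 6 3 5 4)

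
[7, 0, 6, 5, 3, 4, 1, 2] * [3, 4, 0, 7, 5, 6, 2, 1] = [1, 3, 2, 6, 7, 5, 4, 0]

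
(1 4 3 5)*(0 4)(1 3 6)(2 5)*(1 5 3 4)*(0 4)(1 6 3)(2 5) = (0 6 2 1 4 3 5)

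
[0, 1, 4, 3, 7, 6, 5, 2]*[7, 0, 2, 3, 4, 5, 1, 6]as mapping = [0→7, 1→0, 2→4, 3→3, 4→6, 5→1, 6→5, 7→2]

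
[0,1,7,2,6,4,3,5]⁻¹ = [0,1,3,6,5,7,4,2]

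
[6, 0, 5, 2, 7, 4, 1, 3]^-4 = [1, 6, 5, 2, 7, 4, 0, 3]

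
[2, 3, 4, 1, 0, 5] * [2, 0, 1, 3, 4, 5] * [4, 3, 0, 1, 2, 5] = [3, 1, 2, 4, 0, 5]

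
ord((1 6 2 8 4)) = 5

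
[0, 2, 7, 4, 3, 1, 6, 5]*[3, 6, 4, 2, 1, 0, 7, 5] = [3, 4, 5, 1, 2, 6, 7, 0]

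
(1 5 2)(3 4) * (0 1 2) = (0 1 5)(3 4)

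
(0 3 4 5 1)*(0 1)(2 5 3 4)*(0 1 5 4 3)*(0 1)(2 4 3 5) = (0 5)(1 2 3 4)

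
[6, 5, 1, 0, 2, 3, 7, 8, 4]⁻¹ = [3, 2, 4, 5, 8, 1, 0, 6, 7]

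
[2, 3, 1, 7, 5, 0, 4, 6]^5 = [6, 5, 4, 0, 3, 7, 1, 2]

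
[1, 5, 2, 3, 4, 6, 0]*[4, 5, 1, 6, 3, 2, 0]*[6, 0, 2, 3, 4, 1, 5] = [1, 2, 0, 5, 3, 6, 4]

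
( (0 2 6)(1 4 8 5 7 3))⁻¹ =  (0 6 2)(1 3 7 5 8 4)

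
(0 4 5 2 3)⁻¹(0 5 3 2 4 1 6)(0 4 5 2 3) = (0 3 5 1 6 4 2)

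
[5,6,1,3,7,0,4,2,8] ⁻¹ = [5,2,7,3,6,0,1,4,8] 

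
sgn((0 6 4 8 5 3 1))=1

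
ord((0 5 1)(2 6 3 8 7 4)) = 6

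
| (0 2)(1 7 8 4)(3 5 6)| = 12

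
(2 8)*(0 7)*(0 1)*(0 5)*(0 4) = (0 7 1 5 4)(2 8)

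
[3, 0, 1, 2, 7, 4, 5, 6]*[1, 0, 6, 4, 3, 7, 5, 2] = [4, 1, 0, 6, 2, 3, 7, 5]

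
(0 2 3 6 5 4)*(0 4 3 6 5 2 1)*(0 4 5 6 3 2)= (0 1 4 5 2 3 6) 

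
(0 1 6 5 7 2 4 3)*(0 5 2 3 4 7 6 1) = (2 7 3 5 6) 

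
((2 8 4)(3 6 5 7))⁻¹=(2 4 8)(3 7 5 6)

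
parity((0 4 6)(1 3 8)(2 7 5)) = even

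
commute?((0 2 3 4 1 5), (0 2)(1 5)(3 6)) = no:(0 2 3 4 1 5)*(0 2)(1 5)(3 6) = (2 6 3 4 5), (0 2)(1 5)(3 6)*(0 2 3 4 1 5) = (0 3 6 4 1)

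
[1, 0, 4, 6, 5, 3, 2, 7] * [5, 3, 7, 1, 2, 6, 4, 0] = [3, 5, 2, 4, 6, 1, 7, 0]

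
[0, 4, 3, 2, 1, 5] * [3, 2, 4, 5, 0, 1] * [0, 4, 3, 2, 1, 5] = [2, 0, 5, 1, 3, 4]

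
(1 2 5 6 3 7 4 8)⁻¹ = (1 8 4 7 3 6 5 2)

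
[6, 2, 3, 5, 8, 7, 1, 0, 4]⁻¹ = [7, 6, 1, 2, 8, 3, 0, 5, 4]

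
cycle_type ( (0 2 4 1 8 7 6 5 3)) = 9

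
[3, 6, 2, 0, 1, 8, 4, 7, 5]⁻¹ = [3, 4, 2, 0, 6, 8, 1, 7, 5]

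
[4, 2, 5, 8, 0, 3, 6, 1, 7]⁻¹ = [4, 7, 1, 5, 0, 2, 6, 8, 3]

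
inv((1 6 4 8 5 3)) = (1 3 5 8 4 6)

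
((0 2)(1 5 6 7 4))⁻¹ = (0 2)(1 4 7 6 5)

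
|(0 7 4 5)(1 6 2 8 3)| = 20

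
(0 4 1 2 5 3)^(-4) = (0 1 5)(2 3 4)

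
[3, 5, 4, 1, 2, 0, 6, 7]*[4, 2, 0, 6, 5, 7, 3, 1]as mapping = [0→6, 1→7, 2→5, 3→2, 4→0, 5→4, 6→3, 7→1]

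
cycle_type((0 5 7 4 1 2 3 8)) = 8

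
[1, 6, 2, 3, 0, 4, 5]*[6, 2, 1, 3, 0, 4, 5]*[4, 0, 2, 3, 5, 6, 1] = [2, 6, 0, 3, 1, 4, 5]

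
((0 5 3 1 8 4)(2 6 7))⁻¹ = (0 4 8 1 3 5)(2 7 6)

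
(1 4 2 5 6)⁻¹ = (1 6 5 2 4)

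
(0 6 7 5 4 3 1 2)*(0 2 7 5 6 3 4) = (0 3 1 7 6 5)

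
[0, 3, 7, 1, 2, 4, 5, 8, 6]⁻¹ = [0, 3, 4, 1, 5, 6, 8, 2, 7]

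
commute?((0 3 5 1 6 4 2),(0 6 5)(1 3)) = no:(0 3 5 1 6 4 2)*(0 6 5)(1 3) = (0 1 5 3)(2 6 4),(0 6 5)(1 3)*(0 3 5 1 6 4 2) = (0 4 2)(1 5 3 6)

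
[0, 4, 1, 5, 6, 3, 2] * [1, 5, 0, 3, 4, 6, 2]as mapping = [0→1, 1→4, 2→5, 3→6, 4→2, 5→3, 6→0]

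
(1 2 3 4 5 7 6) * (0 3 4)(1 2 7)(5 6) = (0 3)(1 7 5)(2 4 6)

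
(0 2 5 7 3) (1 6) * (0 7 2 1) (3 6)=(0 1 3 7 6) (2 5) 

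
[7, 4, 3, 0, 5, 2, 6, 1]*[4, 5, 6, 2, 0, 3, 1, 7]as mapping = [0→7, 1→0, 2→2, 3→4, 4→3, 5→6, 6→1, 7→5]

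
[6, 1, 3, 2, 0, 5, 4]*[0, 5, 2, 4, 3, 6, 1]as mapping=[0→1, 1→5, 2→4, 3→2, 4→0, 5→6, 6→3]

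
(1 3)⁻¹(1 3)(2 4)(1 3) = (1 3)(2 4)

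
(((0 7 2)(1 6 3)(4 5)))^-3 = (4 5)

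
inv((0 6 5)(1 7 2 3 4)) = (0 5 6)(1 4 3 2 7)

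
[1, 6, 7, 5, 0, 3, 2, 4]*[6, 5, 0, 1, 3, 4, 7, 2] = [5, 7, 2, 4, 6, 1, 0, 3]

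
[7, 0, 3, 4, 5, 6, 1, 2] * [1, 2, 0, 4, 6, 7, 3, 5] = [5, 1, 4, 6, 7, 3, 2, 0]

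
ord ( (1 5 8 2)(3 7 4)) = 12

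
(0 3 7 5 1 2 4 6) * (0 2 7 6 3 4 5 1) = (0 4 3 6 2 5) (1 7) 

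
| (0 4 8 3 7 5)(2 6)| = 6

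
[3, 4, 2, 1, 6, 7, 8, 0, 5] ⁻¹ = [7, 3, 2, 0, 1, 8, 4, 5, 6] 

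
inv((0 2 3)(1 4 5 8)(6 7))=(0 3 2)(1 8 5 4)(6 7)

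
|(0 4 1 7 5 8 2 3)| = 8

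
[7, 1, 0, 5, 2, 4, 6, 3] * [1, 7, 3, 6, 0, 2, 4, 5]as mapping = [0→5, 1→7, 2→1, 3→2, 4→3, 5→0, 6→4, 7→6]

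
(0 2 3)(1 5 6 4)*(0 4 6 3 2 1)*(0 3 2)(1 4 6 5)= (0 4 3 6 5 2)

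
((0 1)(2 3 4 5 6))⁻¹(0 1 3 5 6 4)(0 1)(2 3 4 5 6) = (0 4 6 2 5 1)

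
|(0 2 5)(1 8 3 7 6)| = 15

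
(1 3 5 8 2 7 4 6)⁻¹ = (1 6 4 7 2 8 5 3)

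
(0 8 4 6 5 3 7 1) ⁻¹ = (0 1 7 3 5 6 4 8) 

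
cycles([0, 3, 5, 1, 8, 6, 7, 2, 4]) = (1 3)(2 5 6 7)(4 8)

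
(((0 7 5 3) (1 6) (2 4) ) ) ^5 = (0 7 5 3) (1 6) (2 4) 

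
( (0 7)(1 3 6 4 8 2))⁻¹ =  (0 7)(1 2 8 4 6 3)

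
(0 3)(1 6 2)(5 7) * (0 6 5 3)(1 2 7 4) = (1 5 4)(3 6 7)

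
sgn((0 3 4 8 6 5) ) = -1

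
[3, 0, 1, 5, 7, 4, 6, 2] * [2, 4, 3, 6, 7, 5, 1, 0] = [6, 2, 4, 5, 0, 7, 1, 3]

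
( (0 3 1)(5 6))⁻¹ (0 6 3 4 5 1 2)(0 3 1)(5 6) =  (0 2 3 5 1 4 6)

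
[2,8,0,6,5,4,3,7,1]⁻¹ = [2,8,0,6,5,4,3,7,1]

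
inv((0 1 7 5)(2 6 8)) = (0 5 7 1)(2 8 6)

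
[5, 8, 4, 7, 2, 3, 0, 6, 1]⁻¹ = [6, 8, 4, 5, 2, 0, 7, 3, 1]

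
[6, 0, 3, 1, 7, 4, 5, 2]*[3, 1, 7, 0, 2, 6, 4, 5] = [4, 3, 0, 1, 5, 2, 6, 7]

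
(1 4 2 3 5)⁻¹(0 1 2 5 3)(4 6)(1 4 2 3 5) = (0 4 3 1 5)(2 6)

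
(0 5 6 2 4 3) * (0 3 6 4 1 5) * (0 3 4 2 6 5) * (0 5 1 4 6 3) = (1 5 2 4)(3 6)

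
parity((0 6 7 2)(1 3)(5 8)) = odd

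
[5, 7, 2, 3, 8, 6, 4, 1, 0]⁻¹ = [8, 7, 2, 3, 6, 0, 5, 1, 4]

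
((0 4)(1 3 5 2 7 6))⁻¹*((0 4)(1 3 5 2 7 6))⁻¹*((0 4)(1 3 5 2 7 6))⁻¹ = (0 4)(1 2)(3 7)(5 6)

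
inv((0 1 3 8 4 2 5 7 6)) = (0 6 7 5 2 4 8 3 1)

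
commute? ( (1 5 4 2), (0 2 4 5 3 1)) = no: (1 5 4 2) * (0 2 4 5 3 1) = (0 2)(1 3), (0 2 4 5 3 1) * (1 5 4 2) = (0 1)(3 5)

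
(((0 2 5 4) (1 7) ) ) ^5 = (0 2 5 4) (1 7) 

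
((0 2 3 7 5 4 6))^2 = (0 3 5 6 2 7 4)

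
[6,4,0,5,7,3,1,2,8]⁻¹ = [2,6,7,5,1,3,0,4,8]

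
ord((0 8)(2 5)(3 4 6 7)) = 4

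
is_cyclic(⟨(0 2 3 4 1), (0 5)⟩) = no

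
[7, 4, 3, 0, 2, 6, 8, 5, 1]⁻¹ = [3, 8, 4, 2, 1, 7, 5, 0, 6]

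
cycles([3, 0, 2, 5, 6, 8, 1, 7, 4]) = (0 3 5 8 4 6 1)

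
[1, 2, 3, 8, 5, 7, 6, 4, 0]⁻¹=[8, 0, 1, 2, 7, 4, 6, 5, 3]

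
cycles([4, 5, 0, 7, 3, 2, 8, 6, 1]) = (0 4 3 7 6 8 1 5 2)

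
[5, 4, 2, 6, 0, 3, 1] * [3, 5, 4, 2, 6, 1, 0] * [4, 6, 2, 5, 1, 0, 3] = [6, 3, 1, 4, 5, 2, 0]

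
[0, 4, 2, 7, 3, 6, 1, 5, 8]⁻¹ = [0, 6, 2, 4, 1, 7, 5, 3, 8]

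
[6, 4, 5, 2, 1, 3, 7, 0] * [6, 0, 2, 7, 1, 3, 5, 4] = [5, 1, 3, 2, 0, 7, 4, 6]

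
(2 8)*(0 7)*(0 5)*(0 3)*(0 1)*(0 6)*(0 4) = (0 7 5 3 1 6 4)(2 8)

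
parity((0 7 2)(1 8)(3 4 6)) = odd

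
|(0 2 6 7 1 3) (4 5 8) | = 6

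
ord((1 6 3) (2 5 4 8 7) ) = 15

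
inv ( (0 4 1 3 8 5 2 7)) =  (0 7 2 5 8 3 1 4)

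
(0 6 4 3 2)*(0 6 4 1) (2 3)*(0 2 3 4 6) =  (0 6 1 2) (3 4) 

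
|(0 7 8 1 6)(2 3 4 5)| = 20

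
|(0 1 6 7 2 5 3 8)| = 8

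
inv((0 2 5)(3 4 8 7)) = (0 5 2)(3 7 8 4)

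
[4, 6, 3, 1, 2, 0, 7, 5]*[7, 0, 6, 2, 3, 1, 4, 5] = [3, 4, 2, 0, 6, 7, 5, 1]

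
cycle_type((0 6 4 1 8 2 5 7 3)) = 9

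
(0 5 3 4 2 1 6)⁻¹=(0 6 1 2 4 3 5)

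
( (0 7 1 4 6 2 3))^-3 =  (0 6 7 2 1 3 4)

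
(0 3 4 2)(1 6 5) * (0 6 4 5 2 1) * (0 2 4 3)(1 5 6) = (1 3 6 4 5 2)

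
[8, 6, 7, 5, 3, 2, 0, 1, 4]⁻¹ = [6, 7, 5, 4, 8, 3, 1, 2, 0]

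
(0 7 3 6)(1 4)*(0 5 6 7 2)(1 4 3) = (0 2)(1 3 7)(5 6)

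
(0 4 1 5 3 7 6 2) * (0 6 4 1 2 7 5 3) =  (0 1 3 5)(2 6 7 4)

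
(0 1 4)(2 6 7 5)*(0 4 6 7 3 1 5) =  (0 5 2 7)(1 6 3)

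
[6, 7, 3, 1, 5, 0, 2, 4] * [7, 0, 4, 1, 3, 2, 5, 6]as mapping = [0→5, 1→6, 2→1, 3→0, 4→2, 5→7, 6→4, 7→3]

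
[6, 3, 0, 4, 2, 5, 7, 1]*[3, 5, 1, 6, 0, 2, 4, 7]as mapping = [0→4, 1→6, 2→3, 3→0, 4→1, 5→2, 6→7, 7→5]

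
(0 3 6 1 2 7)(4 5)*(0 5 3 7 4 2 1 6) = (0 7 5 2 4 3)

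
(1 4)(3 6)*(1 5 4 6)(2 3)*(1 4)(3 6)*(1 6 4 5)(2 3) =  (1 2 4)(3 5 6)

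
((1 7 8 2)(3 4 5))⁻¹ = (1 2 8 7)(3 5 4)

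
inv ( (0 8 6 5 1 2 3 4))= (0 4 3 2 1 5 6 8)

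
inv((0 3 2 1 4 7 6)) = (0 6 7 4 1 2 3)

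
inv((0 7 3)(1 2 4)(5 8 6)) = (0 3 7)(1 4 2)(5 6 8)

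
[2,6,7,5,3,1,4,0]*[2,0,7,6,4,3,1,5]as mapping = [0→7,1→1,2→5,3→3,4→6,5→0,6→4,7→2]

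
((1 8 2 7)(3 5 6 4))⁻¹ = (1 7 2 8)(3 4 6 5)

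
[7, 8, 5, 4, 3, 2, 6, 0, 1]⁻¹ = [7, 8, 5, 4, 3, 2, 6, 0, 1]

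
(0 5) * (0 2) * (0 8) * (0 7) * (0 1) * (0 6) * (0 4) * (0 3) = (0 5 2 8 7 1 6 4 3) 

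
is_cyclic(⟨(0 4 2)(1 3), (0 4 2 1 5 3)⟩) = no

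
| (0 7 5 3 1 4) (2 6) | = 6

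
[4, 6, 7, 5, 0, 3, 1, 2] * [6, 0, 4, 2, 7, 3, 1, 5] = [7, 1, 5, 3, 6, 2, 0, 4]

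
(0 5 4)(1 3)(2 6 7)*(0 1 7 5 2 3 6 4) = (0 2 4 1 6 5)(3 7)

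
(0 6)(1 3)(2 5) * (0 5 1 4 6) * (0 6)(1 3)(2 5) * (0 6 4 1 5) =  (0 4 6 2 3 1 5)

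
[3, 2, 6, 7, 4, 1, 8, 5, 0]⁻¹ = [8, 5, 1, 0, 4, 7, 2, 3, 6]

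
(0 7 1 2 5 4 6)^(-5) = (0 1 5 6 7 2 4)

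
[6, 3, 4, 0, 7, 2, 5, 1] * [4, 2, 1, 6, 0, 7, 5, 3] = [5, 6, 0, 4, 3, 1, 7, 2]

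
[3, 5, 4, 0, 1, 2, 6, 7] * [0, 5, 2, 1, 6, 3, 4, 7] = [1, 3, 6, 0, 5, 2, 4, 7]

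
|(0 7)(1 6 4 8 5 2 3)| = 14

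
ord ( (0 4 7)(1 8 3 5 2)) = 15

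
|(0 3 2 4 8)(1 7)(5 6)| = 10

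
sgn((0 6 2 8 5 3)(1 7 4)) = -1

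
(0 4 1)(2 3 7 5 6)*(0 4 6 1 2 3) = (0 6 3 7 5 1 4 2)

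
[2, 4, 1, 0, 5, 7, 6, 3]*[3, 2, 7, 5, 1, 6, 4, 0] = [7, 1, 2, 3, 6, 0, 4, 5]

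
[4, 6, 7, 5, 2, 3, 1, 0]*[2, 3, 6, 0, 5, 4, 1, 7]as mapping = [0→5, 1→1, 2→7, 3→4, 4→6, 5→0, 6→3, 7→2]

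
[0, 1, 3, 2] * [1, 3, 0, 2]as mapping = [0→1, 1→3, 2→2, 3→0]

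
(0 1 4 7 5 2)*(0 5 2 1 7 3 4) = (0 7 2 5 1) (3 4) 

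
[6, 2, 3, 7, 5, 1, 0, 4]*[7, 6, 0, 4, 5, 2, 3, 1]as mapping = [0→3, 1→0, 2→4, 3→1, 4→2, 5→6, 6→7, 7→5]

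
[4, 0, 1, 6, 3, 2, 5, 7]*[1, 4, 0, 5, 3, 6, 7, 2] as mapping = [0→3, 1→1, 2→4, 3→7, 4→5, 5→0, 6→6, 7→2] 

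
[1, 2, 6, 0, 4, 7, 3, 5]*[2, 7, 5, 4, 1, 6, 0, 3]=[7, 5, 0, 2, 1, 3, 4, 6]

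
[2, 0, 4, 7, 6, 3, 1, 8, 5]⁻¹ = [1, 6, 0, 5, 2, 8, 4, 3, 7]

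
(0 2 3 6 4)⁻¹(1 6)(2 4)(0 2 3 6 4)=(0 3)(1 4)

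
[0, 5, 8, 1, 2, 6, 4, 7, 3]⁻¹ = [0, 3, 4, 8, 6, 1, 5, 7, 2]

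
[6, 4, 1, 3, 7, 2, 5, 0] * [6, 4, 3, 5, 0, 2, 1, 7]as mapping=[0→1, 1→0, 2→4, 3→5, 4→7, 5→3, 6→2, 7→6]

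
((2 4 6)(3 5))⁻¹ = (2 6 4)(3 5)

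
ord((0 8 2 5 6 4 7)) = 7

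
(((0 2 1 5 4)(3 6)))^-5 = (3 6)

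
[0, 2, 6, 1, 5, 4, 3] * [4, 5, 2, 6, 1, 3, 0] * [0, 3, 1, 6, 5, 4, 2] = [5, 1, 0, 4, 6, 3, 2]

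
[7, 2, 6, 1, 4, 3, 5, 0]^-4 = [0, 2, 6, 1, 4, 3, 5, 7]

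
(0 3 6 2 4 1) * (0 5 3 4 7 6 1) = (0 4)(1 5 3)(2 7 6)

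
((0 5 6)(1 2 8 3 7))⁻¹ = (0 6 5)(1 7 3 8 2)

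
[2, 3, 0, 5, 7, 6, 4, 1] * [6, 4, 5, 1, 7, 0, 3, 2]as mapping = [0→5, 1→1, 2→6, 3→0, 4→2, 5→3, 6→7, 7→4]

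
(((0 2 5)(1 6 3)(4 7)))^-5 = (0 2 5)(1 6 3)(4 7)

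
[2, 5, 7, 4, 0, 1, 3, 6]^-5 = [2, 5, 7, 4, 0, 1, 3, 6]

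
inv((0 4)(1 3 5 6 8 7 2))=(0 4)(1 2 7 8 6 5 3)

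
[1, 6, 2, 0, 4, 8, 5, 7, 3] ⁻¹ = [3, 0, 2, 8, 4, 6, 1, 7, 5] 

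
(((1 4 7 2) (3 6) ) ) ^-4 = () 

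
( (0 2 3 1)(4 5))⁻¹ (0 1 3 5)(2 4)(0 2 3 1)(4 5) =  (0 1 4 2)(3 5)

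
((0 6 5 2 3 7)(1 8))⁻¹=(0 7 3 2 5 6)(1 8)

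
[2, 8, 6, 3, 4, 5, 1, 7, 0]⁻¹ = [8, 6, 0, 3, 4, 5, 2, 7, 1]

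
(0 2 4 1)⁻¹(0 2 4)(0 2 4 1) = (1 2 4)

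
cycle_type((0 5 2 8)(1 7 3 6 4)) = 4.5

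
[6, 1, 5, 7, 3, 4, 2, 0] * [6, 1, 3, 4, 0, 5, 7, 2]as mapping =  [0→7, 1→1, 2→5, 3→2, 4→4, 5→0, 6→3, 7→6]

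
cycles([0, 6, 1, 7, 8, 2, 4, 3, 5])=(1 6 4 8 5 2)(3 7)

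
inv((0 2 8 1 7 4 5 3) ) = (0 3 5 4 7 1 8 2) 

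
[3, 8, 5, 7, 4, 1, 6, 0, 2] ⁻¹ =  [7, 5, 8, 0, 4, 2, 6, 3, 1] 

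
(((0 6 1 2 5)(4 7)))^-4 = (0 6 1 2 5)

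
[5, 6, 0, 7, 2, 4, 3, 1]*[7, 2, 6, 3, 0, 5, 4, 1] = [5, 4, 7, 1, 6, 0, 3, 2]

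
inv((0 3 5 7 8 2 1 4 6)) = (0 6 4 1 2 8 7 5 3)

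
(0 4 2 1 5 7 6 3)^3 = (0 1 6 4 5 3 2 7)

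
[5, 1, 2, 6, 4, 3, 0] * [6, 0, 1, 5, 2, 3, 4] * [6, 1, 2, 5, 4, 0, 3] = [5, 6, 1, 4, 2, 0, 3]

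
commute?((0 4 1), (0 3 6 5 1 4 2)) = no:(0 4 1)*(0 3 6 5 1 4 2) = (0 2)(1 3 6 5), (0 3 6 5 1 4 2)*(0 4 1) = (0 3 6 5)(2 4)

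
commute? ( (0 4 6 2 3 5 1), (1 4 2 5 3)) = no: (0 4 6 2 3 5 1)*(1 4 2 5 3) = (0 2 1)(4 6 5), (1 4 2 5 3)*(0 4 6 2 3 5 1) = (0 4 3)(1 6 2)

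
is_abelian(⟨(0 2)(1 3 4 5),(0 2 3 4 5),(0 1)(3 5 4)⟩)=no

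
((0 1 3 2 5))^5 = ()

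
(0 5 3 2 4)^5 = ()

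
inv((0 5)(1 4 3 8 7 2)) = (0 5)(1 2 7 8 3 4)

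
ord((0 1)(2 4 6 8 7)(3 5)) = 10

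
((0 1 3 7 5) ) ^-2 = (0 7 1 5 3) 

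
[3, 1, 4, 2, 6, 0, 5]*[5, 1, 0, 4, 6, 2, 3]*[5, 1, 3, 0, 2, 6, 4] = [2, 1, 4, 5, 0, 6, 3]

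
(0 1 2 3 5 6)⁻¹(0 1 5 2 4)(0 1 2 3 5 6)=(1 2 6 3 4)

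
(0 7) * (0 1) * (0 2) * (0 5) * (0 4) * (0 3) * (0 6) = (0 7 1 2 5 4 3 6)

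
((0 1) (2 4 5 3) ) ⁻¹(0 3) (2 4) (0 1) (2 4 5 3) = (1 2) (4 5) 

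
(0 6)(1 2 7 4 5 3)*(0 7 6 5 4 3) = (0 5)(1 2 6 7 3)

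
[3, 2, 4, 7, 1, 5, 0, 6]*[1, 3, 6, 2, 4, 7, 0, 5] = [2, 6, 4, 5, 3, 7, 1, 0]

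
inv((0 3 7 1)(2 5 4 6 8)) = (0 1 7 3)(2 8 6 4 5)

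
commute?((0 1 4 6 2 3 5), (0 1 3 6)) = no:(0 1 4 6 2 3 5) * (0 1 3 6) = (0 3 5 1 4)(2 6), (0 1 3 6) * (0 1 4 6 2 3 5) = (0 4 6 1 5)(2 3)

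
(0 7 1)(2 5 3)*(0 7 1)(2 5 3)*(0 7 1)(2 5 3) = ()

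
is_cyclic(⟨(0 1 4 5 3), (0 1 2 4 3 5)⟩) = no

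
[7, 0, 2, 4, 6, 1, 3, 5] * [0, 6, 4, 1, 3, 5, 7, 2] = [2, 0, 4, 3, 7, 6, 1, 5]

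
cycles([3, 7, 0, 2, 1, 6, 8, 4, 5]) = (0 3 2)(1 7 4)(5 6 8)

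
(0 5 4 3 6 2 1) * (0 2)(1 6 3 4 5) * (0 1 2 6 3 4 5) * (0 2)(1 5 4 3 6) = (2 6 5)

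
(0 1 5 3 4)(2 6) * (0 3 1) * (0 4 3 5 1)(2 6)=(0 4 5)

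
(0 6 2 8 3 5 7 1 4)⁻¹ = (0 4 1 7 5 3 8 2 6)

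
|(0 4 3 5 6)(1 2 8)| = 15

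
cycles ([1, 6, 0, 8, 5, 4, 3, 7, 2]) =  (0 1 6 3 8 2)(4 5)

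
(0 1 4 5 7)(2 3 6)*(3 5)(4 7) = (0 1 7)(2 5 4 3 6)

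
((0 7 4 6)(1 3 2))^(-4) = (1 2 3)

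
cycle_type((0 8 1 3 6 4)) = 6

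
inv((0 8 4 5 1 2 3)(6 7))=(0 3 2 1 5 4 8)(6 7)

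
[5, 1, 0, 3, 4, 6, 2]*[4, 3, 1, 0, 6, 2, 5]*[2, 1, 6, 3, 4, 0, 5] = [6, 3, 4, 2, 5, 0, 1]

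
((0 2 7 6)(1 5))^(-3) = (0 2 7 6)(1 5)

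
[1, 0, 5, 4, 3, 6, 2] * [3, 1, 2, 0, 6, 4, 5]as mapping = [0→1, 1→3, 2→4, 3→6, 4→0, 5→5, 6→2]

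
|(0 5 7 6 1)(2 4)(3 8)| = 10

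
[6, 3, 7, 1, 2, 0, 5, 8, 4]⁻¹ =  [5, 3, 4, 1, 8, 6, 0, 2, 7]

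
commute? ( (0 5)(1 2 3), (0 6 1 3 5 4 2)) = no: (0 5)(1 2 3)*(0 6 1 3 5 4 2) = (0 4 2 5 6 1), (0 6 1 3 5 4 2)*(0 5)(1 2 3) = (0 6 2 5 4 3)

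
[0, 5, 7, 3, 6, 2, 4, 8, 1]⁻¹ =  [0, 8, 5, 3, 6, 1, 4, 2, 7]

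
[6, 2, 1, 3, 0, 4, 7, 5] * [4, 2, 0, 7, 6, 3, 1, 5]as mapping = [0→1, 1→0, 2→2, 3→7, 4→4, 5→6, 6→5, 7→3]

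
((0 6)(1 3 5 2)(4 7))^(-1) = (0 6)(1 2 5 3)(4 7)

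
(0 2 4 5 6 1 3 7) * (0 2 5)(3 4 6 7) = (0 5 7 2 6 1 4)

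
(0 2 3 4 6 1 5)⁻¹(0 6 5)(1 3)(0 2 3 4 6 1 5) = (0 2 1)(4 5)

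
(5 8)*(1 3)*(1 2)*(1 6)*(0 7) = (0 7)(1 3 2 6)(5 8)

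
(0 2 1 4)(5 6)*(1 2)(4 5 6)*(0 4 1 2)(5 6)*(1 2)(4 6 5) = (0 1 5 2)(4 6)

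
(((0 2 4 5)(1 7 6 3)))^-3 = (0 2 4 5)(1 7 6 3)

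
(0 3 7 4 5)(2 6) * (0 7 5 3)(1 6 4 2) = (1 6)(2 4 3 5 7)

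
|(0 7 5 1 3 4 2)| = 7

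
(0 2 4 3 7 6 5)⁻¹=(0 5 6 7 3 4 2)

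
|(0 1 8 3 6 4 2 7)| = 8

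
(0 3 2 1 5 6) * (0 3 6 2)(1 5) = (0 6 3)(2 5)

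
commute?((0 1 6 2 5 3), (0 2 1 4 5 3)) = no:(0 1 6 2 5 3)*(0 2 1 4 5 3) = (0 4 5)(1 6)(2 3), (0 2 1 4 5 3)*(0 1 6 2 5 3) = (0 5)(1 4 3)(2 6)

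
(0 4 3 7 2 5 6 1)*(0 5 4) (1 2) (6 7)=(1 5 7) (2 4 3 6) 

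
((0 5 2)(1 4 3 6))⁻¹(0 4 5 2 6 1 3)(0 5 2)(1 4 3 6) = (0 1 4 6 5 3 2)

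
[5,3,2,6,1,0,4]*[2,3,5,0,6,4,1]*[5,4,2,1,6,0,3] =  [6,5,0,4,1,2,3]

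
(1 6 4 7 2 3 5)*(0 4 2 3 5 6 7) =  (0 4)(1 7 3 6 2 5)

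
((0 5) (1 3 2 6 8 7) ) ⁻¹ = (0 5) (1 7 8 6 2 3) 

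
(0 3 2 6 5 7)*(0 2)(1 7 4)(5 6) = (0 3)(1 7 2 5 4)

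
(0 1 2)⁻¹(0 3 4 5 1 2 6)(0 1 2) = (0 6 1 3 4 5 2)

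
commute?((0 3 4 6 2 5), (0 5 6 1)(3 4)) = no:(0 3 4 6 2 5)*(0 5 6 1)(3 4) = (0 4 1)(2 6), (0 5 6 1)(3 4)*(0 3 4 6 2 5) = (1 3 6)(2 5)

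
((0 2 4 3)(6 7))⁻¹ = (0 3 4 2)(6 7)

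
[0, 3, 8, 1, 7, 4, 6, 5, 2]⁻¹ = [0, 3, 8, 1, 5, 7, 6, 4, 2]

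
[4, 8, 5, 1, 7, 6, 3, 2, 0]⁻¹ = [8, 3, 7, 6, 0, 2, 5, 4, 1]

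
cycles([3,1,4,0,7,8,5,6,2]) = (0 3)(2 4 7 6 5 8)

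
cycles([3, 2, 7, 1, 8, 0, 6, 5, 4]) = (0 3 1 2 7 5)(4 8)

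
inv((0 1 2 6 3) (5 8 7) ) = (0 3 6 2 1) (5 7 8) 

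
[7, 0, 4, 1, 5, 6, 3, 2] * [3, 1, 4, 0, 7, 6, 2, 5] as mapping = [0→5, 1→3, 2→7, 3→1, 4→6, 5→2, 6→0, 7→4] 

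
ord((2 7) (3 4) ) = 2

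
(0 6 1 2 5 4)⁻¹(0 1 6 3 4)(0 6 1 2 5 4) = (0 6 2 1 3)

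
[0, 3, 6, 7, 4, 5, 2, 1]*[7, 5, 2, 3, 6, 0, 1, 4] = [7, 3, 1, 4, 6, 0, 2, 5]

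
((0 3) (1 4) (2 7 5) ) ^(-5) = (0 3) (1 4) (2 7 5) 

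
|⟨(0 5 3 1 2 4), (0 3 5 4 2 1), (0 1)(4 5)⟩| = 720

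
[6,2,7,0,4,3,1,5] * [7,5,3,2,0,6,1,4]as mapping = [0→1,1→3,2→4,3→7,4→0,5→2,6→5,7→6]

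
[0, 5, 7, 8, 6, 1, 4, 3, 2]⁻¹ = [0, 5, 8, 7, 6, 1, 4, 2, 3]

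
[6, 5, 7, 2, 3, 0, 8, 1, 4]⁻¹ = [5, 7, 3, 4, 8, 1, 0, 2, 6]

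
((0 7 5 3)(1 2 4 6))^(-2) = (0 5)(1 4)(2 6)(3 7)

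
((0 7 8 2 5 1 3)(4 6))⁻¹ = (0 3 1 5 2 8 7)(4 6)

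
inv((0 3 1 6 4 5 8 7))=(0 7 8 5 4 6 1 3)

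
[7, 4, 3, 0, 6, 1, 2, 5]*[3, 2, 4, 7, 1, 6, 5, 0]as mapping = [0→0, 1→1, 2→7, 3→3, 4→5, 5→2, 6→4, 7→6]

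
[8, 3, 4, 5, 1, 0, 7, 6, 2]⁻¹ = [5, 4, 8, 1, 2, 3, 7, 6, 0]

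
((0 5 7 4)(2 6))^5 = (0 5 7 4)(2 6)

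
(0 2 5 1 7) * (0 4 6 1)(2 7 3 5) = (0 7 4 6 1 3 5)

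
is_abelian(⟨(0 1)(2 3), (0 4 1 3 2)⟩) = no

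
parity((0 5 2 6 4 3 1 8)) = odd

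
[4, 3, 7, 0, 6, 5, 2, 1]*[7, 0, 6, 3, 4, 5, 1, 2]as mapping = [0→4, 1→3, 2→2, 3→7, 4→1, 5→5, 6→6, 7→0]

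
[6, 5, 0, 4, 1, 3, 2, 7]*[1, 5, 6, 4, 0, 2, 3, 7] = [3, 2, 1, 0, 5, 4, 6, 7]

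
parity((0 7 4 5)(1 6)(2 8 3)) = even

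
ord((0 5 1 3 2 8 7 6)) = 8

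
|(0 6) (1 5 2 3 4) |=10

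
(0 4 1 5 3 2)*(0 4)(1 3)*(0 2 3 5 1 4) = (0 2)(4 5)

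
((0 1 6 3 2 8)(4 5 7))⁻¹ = (0 8 2 3 6 1)(4 7 5)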